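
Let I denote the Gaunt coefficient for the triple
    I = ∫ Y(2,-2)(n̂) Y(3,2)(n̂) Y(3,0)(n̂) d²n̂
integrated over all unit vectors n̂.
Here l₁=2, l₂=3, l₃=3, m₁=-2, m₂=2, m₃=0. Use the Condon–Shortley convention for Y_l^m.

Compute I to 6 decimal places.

-0.188063

m-sum 0 ✓  L=8 even ✓  1≤3≤5 ✓
Π(2lᵢ+1) = 5×7×7 = 245
triangle coeff Δ(2,3,3) = 1/3780
Σ_t [0,2]: t=0:+1/24 t=1:−1/4 t=2:+1/24 = -1/6
(3j)²=4/105 [(2 3 3; 0 0 0)], sign=+1
Σ_t [2,2]: t=2:+1/24 = 1/24
(3j)²=1/21 [(2 3 3; -2 2 0)], sign=-1
⇒ 4πI² = 4/9
I = (-1)√(4/9/(4π)) = -0.18806319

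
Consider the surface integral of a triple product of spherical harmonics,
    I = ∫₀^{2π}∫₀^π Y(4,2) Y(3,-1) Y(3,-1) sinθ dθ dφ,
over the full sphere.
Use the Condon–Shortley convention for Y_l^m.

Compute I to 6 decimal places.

0.162193

Checks pass: Σm=0; 10 even; l₃=3∈[1,7].
(2·4+1)(2·3+1)(2·3+1) = 441
Δ: 4! 4! 2! / 11! → 1/34650
sum: t=1:−1/72 t=2:+1/16 t=3:−1/72 = 5/144
3j²(4 3 3; 0 0 0) = Δ·Π!·Σ² = 2/77  (sign -1)
sum: t=0:+1/192 t=1:−1/36 t=2:+1/192 = -5/288
3j²(4 3 3; 2 -1 -1) = Δ·Π!·Σ² = 20/693  (sign -1)
combine: 4πI² = 441·2/77·20/693 = 40/121
take √, sign +1: I = 0.16219310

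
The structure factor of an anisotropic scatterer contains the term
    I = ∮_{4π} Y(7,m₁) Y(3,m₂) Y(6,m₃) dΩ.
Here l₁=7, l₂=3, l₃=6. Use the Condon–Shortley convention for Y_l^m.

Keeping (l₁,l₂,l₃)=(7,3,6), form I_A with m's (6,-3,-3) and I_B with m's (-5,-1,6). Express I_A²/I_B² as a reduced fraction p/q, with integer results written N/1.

Same 7,3,6: normalisation and zero-m 3j drop out of the ratio.
A: Δ: 4! 10! 2! / 17! → 1/2042040; sum: t=0:+1/17418240 = 1/17418240; 3j²(7 3 6; 6 -3 -3) = Δ·Π!·Σ² = 15/952  (sign -1)
B: Δ: 4! 10! 2! / 17! → 1/2042040; sum: t=2:+1/29030400 = 1/29030400; 3j²(7 3 6; -5 -1 6) = Δ·Π!·Σ² = 99/7735  (sign +1)
I_A²/I_B² = (15/952)/(99/7735) = 325/264

325/264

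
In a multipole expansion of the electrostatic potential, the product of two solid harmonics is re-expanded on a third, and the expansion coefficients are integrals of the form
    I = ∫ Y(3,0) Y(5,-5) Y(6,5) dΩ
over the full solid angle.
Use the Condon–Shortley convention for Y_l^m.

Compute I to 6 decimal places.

Checks pass: Σm=0; 14 even; l₃=6∈[2,8].
(2·3+1)(2·5+1)(2·6+1) = 1001
Δ: 2! 4! 8! / 15! → 1/675675
sum: t=0:+1/8640 t=1:−1/2304 t=2:+1/8640 = -7/34560
3j²(3 5 6; 0 0 0) = Δ·Π!·Σ² = 7/429  (sign -1)
sum: t=0:+1/483840 = 1/483840
3j²(3 5 6; 0 -5 5) = Δ·Π!·Σ² = 3/91  (sign -1)
combine: 4πI² = 1001·7/429·3/91 = 7/13
take √, sign +1: I = 0.20700098

0.207001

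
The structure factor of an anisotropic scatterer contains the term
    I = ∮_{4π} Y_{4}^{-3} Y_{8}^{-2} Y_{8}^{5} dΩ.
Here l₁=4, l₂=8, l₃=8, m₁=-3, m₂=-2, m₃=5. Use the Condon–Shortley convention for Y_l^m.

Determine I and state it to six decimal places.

0.153303

m-sum 0 ✓  L=20 even ✓  4≤8≤12 ✓
Π(2lᵢ+1) = 9×17×17 = 2601
triangle coeff Δ(4,8,8) = 1/185175900
Σ_t [0,4]: t=0:+1/557383680 t=1:−1/21772800 t=2:+1/8294400 t=3:−1/21772800 t=4:+1/557383680 = 1/30965760
(3j)²=36/4199 [(4 8 8; 0 0 0)], sign=+1
Σ_t [3,4]: t=3:−1/313528320 t=4:+1/1045094400 = -1/447897600
(3j)²=77/5814 [(4 8 8; -3 -2 5)], sign=+1
⇒ 4πI² = 1386/4693
I = (+1)√(1386/4693/(4π)) = 0.15330327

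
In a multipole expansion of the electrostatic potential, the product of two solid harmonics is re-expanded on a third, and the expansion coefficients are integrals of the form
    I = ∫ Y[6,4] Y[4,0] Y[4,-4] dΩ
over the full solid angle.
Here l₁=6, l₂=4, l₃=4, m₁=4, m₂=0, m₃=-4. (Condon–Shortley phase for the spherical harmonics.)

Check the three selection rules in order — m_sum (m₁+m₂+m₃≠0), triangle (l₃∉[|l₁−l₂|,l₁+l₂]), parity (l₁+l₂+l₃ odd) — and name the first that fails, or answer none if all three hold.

azimuthal sum: 4 + 0 − 4 = 0  ✓
2 ≤ 4 ≤ 10 (triangle on l)  ✓
L = 6 + 4 + 4 = 14 (even)  ✓

none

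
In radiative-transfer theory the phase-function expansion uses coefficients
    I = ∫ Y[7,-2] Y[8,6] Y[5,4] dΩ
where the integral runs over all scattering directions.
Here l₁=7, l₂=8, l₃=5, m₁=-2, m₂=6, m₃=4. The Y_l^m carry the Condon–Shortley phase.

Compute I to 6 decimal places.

Σmᵢ = 8 ≠ 0, so the φ-integral vanishes; I = 0

0.000000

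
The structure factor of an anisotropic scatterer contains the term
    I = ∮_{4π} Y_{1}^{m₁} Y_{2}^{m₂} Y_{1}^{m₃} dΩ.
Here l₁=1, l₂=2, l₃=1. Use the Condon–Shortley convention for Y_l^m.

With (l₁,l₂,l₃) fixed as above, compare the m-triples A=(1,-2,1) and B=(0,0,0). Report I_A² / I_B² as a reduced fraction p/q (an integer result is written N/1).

l's match ⇒ only the (l;m) 3-j factors differ between A and B.
A: triangle coeff Δ(1,2,1) = 1/30; Σ_t [0,0]: t=0:+1/4 = 1/4; (3j)²=1/5 [(1 2 1; 1 -2 1)], sign=+1
B: triangle coeff Δ(1,2,1) = 1/30; Σ_t [1,1]: t=1:−1/1 = -1/1; (3j)²=2/15 [(1 2 1; 0 0 0)], sign=+1
I_A²/I_B² = (1/5)/(2/15) = 3/2

3/2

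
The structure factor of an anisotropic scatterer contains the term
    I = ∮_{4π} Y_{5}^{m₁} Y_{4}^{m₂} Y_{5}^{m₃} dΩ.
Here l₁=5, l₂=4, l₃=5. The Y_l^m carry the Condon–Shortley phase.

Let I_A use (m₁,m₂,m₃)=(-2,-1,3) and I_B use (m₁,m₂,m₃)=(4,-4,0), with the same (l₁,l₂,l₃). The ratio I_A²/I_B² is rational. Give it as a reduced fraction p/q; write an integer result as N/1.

l's match ⇒ only the (l;m) 3-j factors differ between A and B.
A: triangle coeff Δ(5,4,5) = 1/3153150; Σ_t [1,3]: t=1:−1/17280 t=2:+1/2880 t=3:−1/6912 = 1/6912; (3j)²=5/429 [(5 4 5; -2 -1 3)], sign=+1
B: triangle coeff Δ(5,4,5) = 1/3153150; Σ_t [0,0]: t=0:+1/69120 = 1/69120; (3j)²=2/143 [(5 4 5; 4 -4 0)], sign=-1
I_A²/I_B² = (5/429)/(2/143) = 5/6

5/6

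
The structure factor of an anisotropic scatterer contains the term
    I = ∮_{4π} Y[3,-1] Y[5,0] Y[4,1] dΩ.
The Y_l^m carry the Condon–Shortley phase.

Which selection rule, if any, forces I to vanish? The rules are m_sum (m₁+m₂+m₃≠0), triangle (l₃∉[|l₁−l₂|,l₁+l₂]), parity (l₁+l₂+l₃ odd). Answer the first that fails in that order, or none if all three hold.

Σmᵢ = 0  ✓
l₃∈[|l₁−l₂|,l₁+l₂]=[2,8], have l₃=4  ✓
Σlᵢ = 12 ⇒ even  ✓

none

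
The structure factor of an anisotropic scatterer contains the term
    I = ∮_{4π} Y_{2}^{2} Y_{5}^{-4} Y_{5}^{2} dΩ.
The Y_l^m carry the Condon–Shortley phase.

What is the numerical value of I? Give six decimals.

Checks pass: Σm=0; 12 even; l₃=5∈[3,7].
(2·2+1)(2·5+1)(2·5+1) = 605
Δ: 2! 2! 8! / 13! → 1/38610
sum: t=0:+1/2880 t=1:−1/576 t=2:+1/2880 = -1/960
3j²(2 5 5; 0 0 0) = Δ·Π!·Σ² = 10/429  (sign +1)
sum: t=0:+1/20160 = 1/20160
3j²(2 5 5; 2 -4 2) = Δ·Π!·Σ² = 12/715  (sign -1)
combine: 4πI² = 605·10/429·12/715 = 40/169
take √, sign -1: I = -0.13724032

-0.137240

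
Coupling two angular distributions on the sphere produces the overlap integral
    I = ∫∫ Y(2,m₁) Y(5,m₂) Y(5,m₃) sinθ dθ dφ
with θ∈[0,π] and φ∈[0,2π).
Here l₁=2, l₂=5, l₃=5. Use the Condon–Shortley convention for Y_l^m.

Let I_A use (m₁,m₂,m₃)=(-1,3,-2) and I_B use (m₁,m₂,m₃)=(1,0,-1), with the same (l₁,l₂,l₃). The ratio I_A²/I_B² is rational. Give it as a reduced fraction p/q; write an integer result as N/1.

Same 2,5,5: normalisation and zero-m 3j drop out of the ratio.
A: Δ: 2! 2! 8! / 13! → 1/38610; sum: t=1:−1/10080 t=2:+1/2880 = 1/4032; 3j²(2 5 5; -1 3 -2) = Δ·Π!·Σ² = 10/429  (sign -1)
B: Δ: 2! 2! 8! / 13! → 1/38610; sum: t=0:+1/1440 t=1:−1/1152 = -1/5760; 3j²(2 5 5; 1 0 -1) = Δ·Π!·Σ² = 1/858  (sign -1)
I_A²/I_B² = (10/429)/(1/858) = 20/1

20/1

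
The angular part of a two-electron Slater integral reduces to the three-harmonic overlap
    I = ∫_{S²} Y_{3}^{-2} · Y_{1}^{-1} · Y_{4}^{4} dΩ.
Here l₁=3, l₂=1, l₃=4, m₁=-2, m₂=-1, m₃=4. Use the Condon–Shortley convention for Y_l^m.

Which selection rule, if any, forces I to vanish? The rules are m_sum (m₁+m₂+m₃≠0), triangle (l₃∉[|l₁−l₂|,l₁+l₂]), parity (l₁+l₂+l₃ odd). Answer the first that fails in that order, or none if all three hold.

Σmᵢ = 1  ✗
l₃∈[|l₁−l₂|,l₁+l₂]=[2,4], have l₃=4
Σlᵢ = 8 ⇒ even

m_sum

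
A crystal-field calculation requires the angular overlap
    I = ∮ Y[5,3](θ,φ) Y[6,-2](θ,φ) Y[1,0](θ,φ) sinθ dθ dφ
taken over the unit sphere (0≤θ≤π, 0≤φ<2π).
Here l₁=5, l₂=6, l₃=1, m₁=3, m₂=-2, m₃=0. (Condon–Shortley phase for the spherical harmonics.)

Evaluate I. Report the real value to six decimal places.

3 − 2 + 0 = 1 ≠ 0: azimuthal integral kills it; I = 0

0.000000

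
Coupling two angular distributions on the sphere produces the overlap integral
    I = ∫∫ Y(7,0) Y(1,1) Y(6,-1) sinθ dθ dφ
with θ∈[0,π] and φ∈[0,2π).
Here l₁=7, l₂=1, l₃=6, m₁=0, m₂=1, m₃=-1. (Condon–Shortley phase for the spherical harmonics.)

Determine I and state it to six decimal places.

0.160342

Checks pass: Σm=0; 14 even; l₃=6∈[6,8].
(2·7+1)(2·1+1)(2·6+1) = 585
Δ: 2! 12! 0! / 15! → 1/1365
sum: t=1:−1/518400 = -1/518400
3j²(7 1 6; 0 0 0) = Δ·Π!·Σ² = 7/195  (sign -1)
sum: t=2:+1/1209600 = 1/1209600
3j²(7 1 6; 0 1 -1) = Δ·Π!·Σ² = 1/65  (sign -1)
combine: 4πI² = 585·7/195·1/65 = 21/65
take √, sign +1: I = 0.16034227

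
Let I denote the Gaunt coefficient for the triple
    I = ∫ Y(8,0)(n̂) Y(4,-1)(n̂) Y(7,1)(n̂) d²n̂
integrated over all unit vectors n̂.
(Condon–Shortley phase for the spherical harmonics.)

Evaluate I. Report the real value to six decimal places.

Σlᵢ=19 odd — θ-integrand is odd under cosθ→−cosθ; I=0

0.000000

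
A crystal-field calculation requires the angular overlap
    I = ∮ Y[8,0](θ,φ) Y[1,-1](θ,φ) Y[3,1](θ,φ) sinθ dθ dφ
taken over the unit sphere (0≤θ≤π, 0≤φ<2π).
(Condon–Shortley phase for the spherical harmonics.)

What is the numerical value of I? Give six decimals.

0.000000

triangle: need 7≤l₃≤9, have 3; I=0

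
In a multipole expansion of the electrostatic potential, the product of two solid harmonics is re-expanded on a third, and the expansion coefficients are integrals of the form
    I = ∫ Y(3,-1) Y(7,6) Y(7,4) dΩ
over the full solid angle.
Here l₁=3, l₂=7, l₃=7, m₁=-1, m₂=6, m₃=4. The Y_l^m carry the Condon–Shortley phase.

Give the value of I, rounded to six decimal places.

-1 + 6 + 4 = 9 ≠ 0: azimuthal integral kills it; I = 0

0.000000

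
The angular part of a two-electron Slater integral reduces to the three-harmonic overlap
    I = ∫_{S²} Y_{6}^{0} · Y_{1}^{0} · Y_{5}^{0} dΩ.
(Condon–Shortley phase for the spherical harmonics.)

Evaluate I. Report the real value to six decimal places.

Rules hold: Σm=0, L=12 even, 5≤5≤7.
N = 13·3·11 = 429
Δ = 2!·10!·0!/13! = 1/858
Racah Σ t=1..1: t=1:−1/14400 = -1/14400
⇒ 3j(6 1 5; 0 0 0)² = 6/143, sgn +1
(m-triple is (0,0,0) — same symbol as above.)
4πI² = N·(3j₀)²·(3jₘ)² = 108/143
I = +1·√(0.755245/4π) = 0.24515397

0.245154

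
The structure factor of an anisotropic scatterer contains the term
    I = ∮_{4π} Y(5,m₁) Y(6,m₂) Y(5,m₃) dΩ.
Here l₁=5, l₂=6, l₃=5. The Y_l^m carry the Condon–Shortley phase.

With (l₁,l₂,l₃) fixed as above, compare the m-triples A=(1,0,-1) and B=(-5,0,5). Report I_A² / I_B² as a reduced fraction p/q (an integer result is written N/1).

Shared (l₁,l₂,l₃)=(5,6,5): N and (l;000)² cancel in I_A²/I_B².
A: Δ = 6!·4!·6!/17! = 1/28588560; Racah Σ t=0..4: t=0:+1/12441600 t=1:−1/86400 t=2:+1/9216 t=3:−1/7776 t=4:+1/55296 = -7/518400; ⇒ 3j(5 6 5; 1 0 -1)² = 12/12155, sgn -1
B: Δ = 6!·4!·6!/17! = 1/28588560; Racah Σ t=6..6: t=6:+1/12441600 = 1/12441600; ⇒ 3j(5 6 5; -5 0 5)² = 15/9724, sgn +1
I_A²/I_B² = (12/12155)/(15/9724) = 16/25

16/25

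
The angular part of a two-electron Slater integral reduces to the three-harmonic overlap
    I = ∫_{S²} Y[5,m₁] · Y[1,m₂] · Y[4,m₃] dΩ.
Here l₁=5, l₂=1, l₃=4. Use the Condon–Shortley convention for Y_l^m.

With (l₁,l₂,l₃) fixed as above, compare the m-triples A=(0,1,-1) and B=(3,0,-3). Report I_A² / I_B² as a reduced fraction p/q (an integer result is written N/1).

l's match ⇒ only the (l;m) 3-j factors differ between A and B.
A: triangle coeff Δ(5,1,4) = 1/495; Σ_t [2,2]: t=2:+1/1440 = 1/1440; (3j)²=2/99 [(5 1 4; 0 1 -1)], sign=-1
B: triangle coeff Δ(5,1,4) = 1/495; Σ_t [1,1]: t=1:−1/5040 = -1/5040; (3j)²=16/495 [(5 1 4; 3 0 -3)], sign=+1
I_A²/I_B² = (2/99)/(16/495) = 5/8

5/8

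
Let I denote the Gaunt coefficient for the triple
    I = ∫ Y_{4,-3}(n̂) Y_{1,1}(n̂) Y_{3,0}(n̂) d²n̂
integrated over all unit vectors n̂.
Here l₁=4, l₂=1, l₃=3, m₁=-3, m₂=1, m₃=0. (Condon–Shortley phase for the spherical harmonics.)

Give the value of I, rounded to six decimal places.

-3 + 1 + 0 = -2 ≠ 0: azimuthal integral kills it; I = 0

0.000000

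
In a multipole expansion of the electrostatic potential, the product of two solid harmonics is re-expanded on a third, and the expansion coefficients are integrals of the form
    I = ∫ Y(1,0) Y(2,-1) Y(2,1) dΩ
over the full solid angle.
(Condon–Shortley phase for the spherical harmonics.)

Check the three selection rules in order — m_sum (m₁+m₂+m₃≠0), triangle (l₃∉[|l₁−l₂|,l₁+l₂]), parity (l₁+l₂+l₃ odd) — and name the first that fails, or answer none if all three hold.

parity

Σmᵢ = 0  ✓
l₃∈[|l₁−l₂|,l₁+l₂]=[1,3], have l₃=2  ✓
Σlᵢ = 5 ⇒ odd  ✗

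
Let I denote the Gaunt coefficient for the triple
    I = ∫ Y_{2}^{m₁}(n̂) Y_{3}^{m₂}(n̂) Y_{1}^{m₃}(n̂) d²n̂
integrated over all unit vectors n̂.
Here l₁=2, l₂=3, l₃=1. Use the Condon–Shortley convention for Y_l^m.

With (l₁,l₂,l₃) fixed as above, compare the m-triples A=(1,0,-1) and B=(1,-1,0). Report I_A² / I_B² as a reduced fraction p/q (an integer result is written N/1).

Same 2,3,1: normalisation and zero-m 3j drop out of the ratio.
A: Δ: 4! 0! 2! / 7! → 1/105; sum: t=1:−1/12 = -1/12; 3j²(2 3 1; 1 0 -1) = Δ·Π!·Σ² = 1/35  (sign -1)
B: Δ: 4! 0! 2! / 7! → 1/105; sum: t=1:−1/6 = -1/6; 3j²(2 3 1; 1 -1 0) = Δ·Π!·Σ² = 8/105  (sign +1)
I_A²/I_B² = (1/35)/(8/105) = 3/8

3/8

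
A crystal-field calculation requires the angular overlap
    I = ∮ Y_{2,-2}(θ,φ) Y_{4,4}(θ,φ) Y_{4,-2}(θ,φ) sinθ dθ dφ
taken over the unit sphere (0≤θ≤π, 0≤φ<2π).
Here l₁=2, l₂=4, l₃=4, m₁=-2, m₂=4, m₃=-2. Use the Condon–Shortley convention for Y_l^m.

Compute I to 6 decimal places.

Rules hold: Σm=0, L=10 even, 2≤4≤6.
N = 5·9·9 = 405
Δ = 2!·2!·6!/11! = 1/13860
Racah Σ t=0..2: t=0:+1/192 t=1:−1/36 t=2:+1/192 = -5/288
⇒ 3j(2 4 4; 0 0 0)² = 20/693, sgn -1
Racah Σ t=2..2: t=2:+1/2880 = 1/2880
⇒ 3j(2 4 4; -2 4 -2)² = 2/165, sgn +1
4πI² = N·(3j₀)²·(3jₘ)² = 120/847
I = -1·√(0.141677/4π) = -0.10618031

-0.106180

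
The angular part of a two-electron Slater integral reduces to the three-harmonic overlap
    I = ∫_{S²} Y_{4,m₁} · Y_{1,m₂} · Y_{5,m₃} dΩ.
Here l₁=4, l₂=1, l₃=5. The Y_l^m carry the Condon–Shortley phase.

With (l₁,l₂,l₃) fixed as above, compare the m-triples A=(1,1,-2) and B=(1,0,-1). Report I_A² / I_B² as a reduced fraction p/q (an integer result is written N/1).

Shared (l₁,l₂,l₃)=(4,1,5): N and (l;000)² cancel in I_A²/I_B².
A: Δ = 0!·8!·2!/11! = 1/495; Racah Σ t=0..0: t=0:+1/1440 = 1/1440; ⇒ 3j(4 1 5; 1 1 -2)² = 7/165, sgn -1
B: Δ = 0!·8!·2!/11! = 1/495; Racah Σ t=0..0: t=0:+1/720 = 1/720; ⇒ 3j(4 1 5; 1 0 -1)² = 8/165, sgn +1
I_A²/I_B² = (7/165)/(8/165) = 7/8

7/8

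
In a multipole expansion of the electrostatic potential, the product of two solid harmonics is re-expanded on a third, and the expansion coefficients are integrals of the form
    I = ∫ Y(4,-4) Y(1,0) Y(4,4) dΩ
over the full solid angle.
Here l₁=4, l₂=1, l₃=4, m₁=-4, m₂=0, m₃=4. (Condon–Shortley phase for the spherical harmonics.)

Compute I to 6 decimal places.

0.000000

L=9 odd ⇒ parity kills the (l;000) factor ⇒ I = 0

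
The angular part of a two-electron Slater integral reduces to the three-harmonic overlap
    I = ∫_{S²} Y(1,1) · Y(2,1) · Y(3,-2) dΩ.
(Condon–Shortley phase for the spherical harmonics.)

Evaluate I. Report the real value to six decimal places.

Rules hold: Σm=0, L=6 even, 1≤3≤3.
N = 3·5·7 = 105
Δ = 0!·2!·4!/7! = 1/105
Racah Σ t=0..0: t=0:+1/4 = 1/4
⇒ 3j(1 2 3; 0 0 0)² = 3/35, sgn -1
Racah Σ t=0..0: t=0:+1/12 = 1/12
⇒ 3j(1 2 3; 1 1 -2)² = 2/21, sgn -1
4πI² = N·(3j₀)²·(3jₘ)² = 6/7
I = +1·√(0.857143/4π) = 0.26116903

0.261169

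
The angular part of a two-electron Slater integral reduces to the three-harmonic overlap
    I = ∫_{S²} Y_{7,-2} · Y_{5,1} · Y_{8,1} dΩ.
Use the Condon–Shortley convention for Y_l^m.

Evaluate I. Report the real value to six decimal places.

0.089940

Checks pass: Σm=0; 20 even; l₃=8∈[2,12].
(2·7+1)(2·5+1)(2·8+1) = 2805
Δ: 4! 10! 6! / 21! → 1/814773960
sum: t=0:+1/87091200 t=1:−1/4976640 t=2:+1/2073600 t=3:−1/4976640 t=4:+1/87091200 = 1/9676800
3j²(7 5 8; 0 0 0) = Δ·Π!·Σ² = 360/46189  (sign +1)
sum: t=0:+1/6270566400 t=1:−1/58060800 t=2:+1/5806080 t=3:−1/3732480 t=4:+1/16588800 = -47/895795200
3j²(7 5 8; -2 1 1) = Δ·Π!·Σ² = 15463/3325608  (sign +1)
combine: 4πI² = 2805·360/46189·15463/3325608 = 1159725/11408683
take √, sign +1: I = 0.08994040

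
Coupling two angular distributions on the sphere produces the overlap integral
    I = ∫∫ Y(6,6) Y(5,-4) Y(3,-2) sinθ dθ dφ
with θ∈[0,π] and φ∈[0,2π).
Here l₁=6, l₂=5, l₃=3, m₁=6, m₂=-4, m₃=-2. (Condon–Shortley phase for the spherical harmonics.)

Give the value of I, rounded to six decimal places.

m-sum 0 ✓  L=14 even ✓  1≤3≤11 ✓
Π(2lᵢ+1) = 13×11×7 = 1001
triangle coeff Δ(6,5,3) = 1/675675
Σ_t [3,5]: t=3:−1/8640 t=4:+1/2304 t=5:−1/8640 = 7/34560
(3j)²=7/429 [(6 5 3; 0 0 0)], sign=-1
Σ_t [0,0]: t=0:+1/967680 = 1/967680
(3j)²=3/91 [(6 5 3; 6 -4 -2)], sign=-1
⇒ 4πI² = 7/13
I = (+1)√(7/13/(4π)) = 0.20700098

0.207001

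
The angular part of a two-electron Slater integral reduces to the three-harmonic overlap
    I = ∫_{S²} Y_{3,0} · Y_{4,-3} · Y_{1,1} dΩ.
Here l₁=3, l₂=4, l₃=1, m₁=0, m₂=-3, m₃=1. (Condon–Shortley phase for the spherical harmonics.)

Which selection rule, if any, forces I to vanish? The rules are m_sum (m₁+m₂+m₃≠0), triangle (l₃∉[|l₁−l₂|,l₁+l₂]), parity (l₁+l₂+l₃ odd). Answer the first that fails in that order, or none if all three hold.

m_sum

azimuthal sum: 0 − 3 + 1 = -2  ✗
1 ≤ 1 ≤ 7 (triangle on l)
L = 3 + 4 + 1 = 8 (even)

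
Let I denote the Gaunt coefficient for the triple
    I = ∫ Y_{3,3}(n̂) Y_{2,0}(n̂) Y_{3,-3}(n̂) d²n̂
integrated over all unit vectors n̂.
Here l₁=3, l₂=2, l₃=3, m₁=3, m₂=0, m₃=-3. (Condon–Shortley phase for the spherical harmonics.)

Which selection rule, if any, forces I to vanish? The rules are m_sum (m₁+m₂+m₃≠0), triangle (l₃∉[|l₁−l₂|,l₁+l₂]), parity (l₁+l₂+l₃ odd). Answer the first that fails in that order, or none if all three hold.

none

azimuthal sum: 3 + 0 − 3 = 0  ✓
1 ≤ 3 ≤ 5 (triangle on l)  ✓
L = 3 + 2 + 3 = 8 (even)  ✓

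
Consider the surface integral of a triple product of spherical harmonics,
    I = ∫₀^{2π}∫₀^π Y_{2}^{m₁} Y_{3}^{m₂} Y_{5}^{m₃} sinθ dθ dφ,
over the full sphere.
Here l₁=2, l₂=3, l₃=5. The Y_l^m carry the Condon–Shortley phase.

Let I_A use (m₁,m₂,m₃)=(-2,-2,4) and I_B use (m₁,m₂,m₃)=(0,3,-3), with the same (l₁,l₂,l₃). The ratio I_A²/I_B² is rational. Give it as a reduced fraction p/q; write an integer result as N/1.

l's match ⇒ only the (l;m) 3-j factors differ between A and B.
A: triangle coeff Δ(2,3,5) = 1/2310; Σ_t [0,0]: t=0:+1/2880 = 1/2880; (3j)²=3/55 [(2 3 5; -2 -2 4)], sign=-1
B: triangle coeff Δ(2,3,5) = 1/2310; Σ_t [0,0]: t=0:+1/2880 = 1/2880; (3j)²=2/165 [(2 3 5; 0 3 -3)], sign=+1
I_A²/I_B² = (3/55)/(2/165) = 9/2

9/2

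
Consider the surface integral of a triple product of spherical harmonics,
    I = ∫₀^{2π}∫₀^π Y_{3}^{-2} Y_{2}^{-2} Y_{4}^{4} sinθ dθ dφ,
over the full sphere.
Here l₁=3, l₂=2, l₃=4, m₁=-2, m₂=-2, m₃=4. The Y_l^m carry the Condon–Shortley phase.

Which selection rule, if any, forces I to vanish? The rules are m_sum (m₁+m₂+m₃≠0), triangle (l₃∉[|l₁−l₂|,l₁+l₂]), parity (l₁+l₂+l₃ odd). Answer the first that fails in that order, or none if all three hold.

azimuthal sum: -2 − 2 + 4 = 0  ✓
1 ≤ 4 ≤ 5 (triangle on l)  ✓
L = 3 + 2 + 4 = 9 (odd)  ✗

parity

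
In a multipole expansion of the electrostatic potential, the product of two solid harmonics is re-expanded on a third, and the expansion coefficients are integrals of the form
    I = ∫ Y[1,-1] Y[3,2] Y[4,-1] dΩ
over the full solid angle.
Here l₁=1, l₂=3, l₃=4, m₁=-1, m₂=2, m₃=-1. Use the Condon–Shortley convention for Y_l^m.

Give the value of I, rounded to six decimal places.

-0.106622

Checks pass: Σm=0; 8 even; l₃=4∈[2,4].
(2·1+1)(2·3+1)(2·4+1) = 189
Δ: 0! 2! 6! / 9! → 1/252
sum: t=0:+1/36 = 1/36
3j²(1 3 4; 0 0 0) = Δ·Π!·Σ² = 4/63  (sign +1)
sum: t=0:+1/240 = 1/240
3j²(1 3 4; -1 2 -1) = Δ·Π!·Σ² = 1/84  (sign -1)
combine: 4πI² = 189·4/63·1/84 = 1/7
take √, sign -1: I = -0.10662181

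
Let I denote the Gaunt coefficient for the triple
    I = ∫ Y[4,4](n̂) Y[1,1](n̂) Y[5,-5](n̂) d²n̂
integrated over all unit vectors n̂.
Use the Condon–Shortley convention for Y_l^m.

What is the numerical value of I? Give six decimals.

-0.329416

m-sum 0 ✓  L=10 even ✓  3≤5≤5 ✓
Π(2lᵢ+1) = 9×3×11 = 297
triangle coeff Δ(4,1,5) = 1/495
Σ_t [0,0]: t=0:+1/576 = 1/576
(3j)²=5/99 [(4 1 5; 0 0 0)], sign=-1
Σ_t [0,0]: t=0:+1/80640 = 1/80640
(3j)²=1/11 [(4 1 5; 4 1 -5)], sign=+1
⇒ 4πI² = 15/11
I = (-1)√(15/11/(4π)) = -0.32941575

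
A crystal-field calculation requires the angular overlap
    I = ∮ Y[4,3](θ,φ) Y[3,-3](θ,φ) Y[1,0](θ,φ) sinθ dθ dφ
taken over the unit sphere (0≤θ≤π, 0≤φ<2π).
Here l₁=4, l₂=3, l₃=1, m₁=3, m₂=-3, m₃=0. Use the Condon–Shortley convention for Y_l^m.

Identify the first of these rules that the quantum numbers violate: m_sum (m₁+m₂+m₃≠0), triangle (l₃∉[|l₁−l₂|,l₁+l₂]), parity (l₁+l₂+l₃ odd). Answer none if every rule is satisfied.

none

azimuthal sum: 3 − 3 + 0 = 0  ✓
1 ≤ 1 ≤ 7 (triangle on l)  ✓
L = 4 + 3 + 1 = 8 (even)  ✓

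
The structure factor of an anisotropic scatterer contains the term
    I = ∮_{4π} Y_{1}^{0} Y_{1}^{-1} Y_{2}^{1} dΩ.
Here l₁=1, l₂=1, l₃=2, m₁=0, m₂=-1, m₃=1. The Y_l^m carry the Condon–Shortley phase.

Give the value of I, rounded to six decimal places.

-0.218510

m-sum 0 ✓  L=4 even ✓  0≤2≤2 ✓
Π(2lᵢ+1) = 3×3×5 = 45
triangle coeff Δ(1,1,2) = 1/30
Σ_t [0,0]: t=0:+1/1 = 1/1
(3j)²=2/15 [(1 1 2; 0 0 0)], sign=+1
Σ_t [0,0]: t=0:+1/2 = 1/2
(3j)²=1/10 [(1 1 2; 0 -1 1)], sign=-1
⇒ 4πI² = 3/5
I = (-1)√(3/5/(4π)) = -0.21850969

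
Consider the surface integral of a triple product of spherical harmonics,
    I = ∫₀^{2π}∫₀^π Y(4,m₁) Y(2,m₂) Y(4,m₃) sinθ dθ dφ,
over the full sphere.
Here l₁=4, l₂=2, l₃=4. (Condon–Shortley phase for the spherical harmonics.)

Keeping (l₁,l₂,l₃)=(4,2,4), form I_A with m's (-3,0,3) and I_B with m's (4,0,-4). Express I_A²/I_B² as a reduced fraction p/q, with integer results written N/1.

1/16

Shared (l₁,l₂,l₃)=(4,2,4): N and (l;000)² cancel in I_A²/I_B².
A: Δ = 2!·6!·2!/11! = 1/13860; Racah Σ t=1..2: t=1:−1/720 t=2:+1/480 = 1/1440; ⇒ 3j(4 2 4; -3 0 3)² = 7/1980, sgn -1
B: Δ = 2!·6!·2!/11! = 1/13860; Racah Σ t=0..0: t=0:+1/2880 = 1/2880; ⇒ 3j(4 2 4; 4 0 -4)² = 28/495, sgn +1
I_A²/I_B² = (7/1980)/(28/495) = 1/16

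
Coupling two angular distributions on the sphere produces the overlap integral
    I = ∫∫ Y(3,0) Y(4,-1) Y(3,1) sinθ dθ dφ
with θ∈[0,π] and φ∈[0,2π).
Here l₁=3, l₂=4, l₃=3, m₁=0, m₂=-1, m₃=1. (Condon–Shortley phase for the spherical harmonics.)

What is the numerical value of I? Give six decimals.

Checks pass: Σm=0; 10 even; l₃=3∈[1,7].
(2·3+1)(2·4+1)(2·3+1) = 441
Δ: 4! 2! 4! / 11! → 1/34650
sum: t=1:−1/72 t=2:+1/16 t=3:−1/72 = 5/144
3j²(3 4 3; 0 0 0) = Δ·Π!·Σ² = 2/77  (sign -1)
sum: t=1:−1/48 t=2:+1/24 t=3:−1/288 = 5/288
3j²(3 4 3; 0 -1 1) = Δ·Π!·Σ² = 5/462  (sign +1)
combine: 4πI² = 441·2/77·5/462 = 15/121
take √, sign -1: I = -0.09932258

-0.099323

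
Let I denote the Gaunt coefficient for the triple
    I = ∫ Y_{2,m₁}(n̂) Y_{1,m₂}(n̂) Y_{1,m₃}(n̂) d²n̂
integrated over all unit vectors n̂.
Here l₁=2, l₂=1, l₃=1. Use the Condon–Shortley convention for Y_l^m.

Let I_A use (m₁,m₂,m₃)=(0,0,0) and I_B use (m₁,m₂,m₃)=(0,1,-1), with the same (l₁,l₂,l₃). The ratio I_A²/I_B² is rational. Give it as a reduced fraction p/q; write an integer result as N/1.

l's match ⇒ only the (l;m) 3-j factors differ between A and B.
A: triangle coeff Δ(2,1,1) = 1/30; Σ_t [1,1]: t=1:−1/1 = -1/1; (3j)²=2/15 [(2 1 1; 0 0 0)], sign=+1
B: triangle coeff Δ(2,1,1) = 1/30; Σ_t [2,2]: t=2:+1/4 = 1/4; (3j)²=1/30 [(2 1 1; 0 1 -1)], sign=+1
I_A²/I_B² = (2/15)/(1/30) = 4/1

4/1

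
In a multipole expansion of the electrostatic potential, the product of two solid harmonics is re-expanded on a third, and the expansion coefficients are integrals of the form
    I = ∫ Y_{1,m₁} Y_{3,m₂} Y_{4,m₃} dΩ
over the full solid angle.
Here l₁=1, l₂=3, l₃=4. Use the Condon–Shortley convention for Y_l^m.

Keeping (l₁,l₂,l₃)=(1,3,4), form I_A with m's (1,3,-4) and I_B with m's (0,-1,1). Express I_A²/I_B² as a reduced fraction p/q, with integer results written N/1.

Shared (l₁,l₂,l₃)=(1,3,4): N and (l;000)² cancel in I_A²/I_B².
A: Δ = 0!·2!·6!/9! = 1/252; Racah Σ t=0..0: t=0:+1/1440 = 1/1440; ⇒ 3j(1 3 4; 1 3 -4)² = 1/9, sgn +1
B: Δ = 0!·2!·6!/9! = 1/252; Racah Σ t=0..0: t=0:+1/48 = 1/48; ⇒ 3j(1 3 4; 0 -1 1)² = 5/84, sgn -1
I_A²/I_B² = (1/9)/(5/84) = 28/15

28/15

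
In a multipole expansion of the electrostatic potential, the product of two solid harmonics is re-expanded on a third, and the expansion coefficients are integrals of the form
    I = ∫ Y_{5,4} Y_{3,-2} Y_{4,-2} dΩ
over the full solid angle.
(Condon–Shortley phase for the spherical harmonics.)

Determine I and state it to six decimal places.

m-sum 0 ✓  L=12 even ✓  2≤4≤8 ✓
Π(2lᵢ+1) = 11×7×9 = 693
triangle coeff Δ(5,3,4) = 1/180180
Σ_t [1,3]: t=1:−1/576 t=2:+1/144 t=3:−1/576 = 1/288
(3j)²=20/1001 [(5 3 4; 0 0 0)], sign=+1
Σ_t [0,1]: t=0:+1/2880 t=1:−1/8640 = 1/4320
(3j)²=8/429 [(5 3 4; 4 -2 -2)], sign=+1
⇒ 4πI² = 480/1859
I = (+1)√(480/1859/(4π)) = 0.14334284

0.143343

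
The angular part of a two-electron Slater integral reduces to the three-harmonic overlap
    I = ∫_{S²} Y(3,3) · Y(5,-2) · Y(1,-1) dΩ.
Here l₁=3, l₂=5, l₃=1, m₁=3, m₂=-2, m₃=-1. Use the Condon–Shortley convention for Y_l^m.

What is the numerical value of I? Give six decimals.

triangle: need 2≤l₃≤8, have 1; I=0

0.000000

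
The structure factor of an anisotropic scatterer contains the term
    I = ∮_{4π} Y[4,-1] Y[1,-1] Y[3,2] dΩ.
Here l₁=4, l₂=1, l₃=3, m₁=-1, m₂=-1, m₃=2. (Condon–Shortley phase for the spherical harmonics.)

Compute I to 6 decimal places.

Rules hold: Σm=0, L=8 even, 3≤3≤5.
N = 9·3·7 = 189
Δ = 2!·6!·0!/9! = 1/252
Racah Σ t=1..1: t=1:−1/36 = -1/36
⇒ 3j(4 1 3; 0 0 0)² = 4/63, sgn +1
Racah Σ t=0..0: t=0:+1/240 = 1/240
⇒ 3j(4 1 3; -1 -1 2)² = 1/84, sgn -1
4πI² = N·(3j₀)²·(3jₘ)² = 1/7
I = -1·√(0.142857/4π) = -0.10662181

-0.106622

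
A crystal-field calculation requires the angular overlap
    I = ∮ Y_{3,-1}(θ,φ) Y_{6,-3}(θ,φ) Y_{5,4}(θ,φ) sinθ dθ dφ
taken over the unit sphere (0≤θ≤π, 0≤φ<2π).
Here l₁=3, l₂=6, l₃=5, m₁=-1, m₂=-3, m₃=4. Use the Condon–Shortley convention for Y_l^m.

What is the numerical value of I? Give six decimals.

0.176531

Checks pass: Σm=0; 14 even; l₃=5∈[3,9].
(2·3+1)(2·6+1)(2·5+1) = 1001
Δ: 4! 2! 8! / 15! → 1/675675
sum: t=1:−1/8640 t=2:+1/2304 t=3:−1/8640 = 7/34560
3j²(3 6 5; 0 0 0) = Δ·Π!·Σ² = 7/429  (sign -1)
sum: t=2:+1/40320 t=3:−1/241920 = 1/48384
3j²(3 6 5; -1 -3 4) = Δ·Π!·Σ² = 24/1001  (sign -1)
combine: 4πI² = 1001·7/429·24/1001 = 56/143
take √, sign +1: I = 0.17653103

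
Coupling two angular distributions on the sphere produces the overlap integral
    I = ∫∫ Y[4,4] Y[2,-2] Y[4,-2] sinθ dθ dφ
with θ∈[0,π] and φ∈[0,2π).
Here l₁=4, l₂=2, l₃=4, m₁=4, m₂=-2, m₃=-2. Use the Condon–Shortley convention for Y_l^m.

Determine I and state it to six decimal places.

-0.106180

Rules hold: Σm=0, L=10 even, 2≤4≤6.
N = 9·5·9 = 405
Δ = 2!·6!·2!/11! = 1/13860
Racah Σ t=0..2: t=0:+1/192 t=1:−1/36 t=2:+1/192 = -5/288
⇒ 3j(4 2 4; 0 0 0)² = 20/693, sgn -1
Racah Σ t=0..0: t=0:+1/2880 = 1/2880
⇒ 3j(4 2 4; 4 -2 -2)² = 2/165, sgn +1
4πI² = N·(3j₀)²·(3jₘ)² = 120/847
I = -1·√(0.141677/4π) = -0.10618031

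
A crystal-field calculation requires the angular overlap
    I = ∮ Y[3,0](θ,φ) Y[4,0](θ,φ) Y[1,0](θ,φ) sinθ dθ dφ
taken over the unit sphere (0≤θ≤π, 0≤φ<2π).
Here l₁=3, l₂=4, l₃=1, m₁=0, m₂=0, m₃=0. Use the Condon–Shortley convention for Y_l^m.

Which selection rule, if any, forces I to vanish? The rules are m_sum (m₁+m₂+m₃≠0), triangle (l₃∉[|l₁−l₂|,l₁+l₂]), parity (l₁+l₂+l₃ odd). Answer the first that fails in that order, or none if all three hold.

none

azimuthal sum: 0 + 0 + 0 = 0  ✓
1 ≤ 1 ≤ 7 (triangle on l)  ✓
L = 3 + 4 + 1 = 8 (even)  ✓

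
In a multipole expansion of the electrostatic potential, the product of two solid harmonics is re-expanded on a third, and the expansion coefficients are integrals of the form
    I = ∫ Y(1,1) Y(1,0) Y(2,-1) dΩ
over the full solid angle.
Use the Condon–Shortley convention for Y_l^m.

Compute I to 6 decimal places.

-0.218510

Rules hold: Σm=0, L=4 even, 0≤2≤2.
N = 3·3·5 = 45
Δ = 0!·2!·2!/5! = 1/30
Racah Σ t=0..0: t=0:+1/1 = 1/1
⇒ 3j(1 1 2; 0 0 0)² = 2/15, sgn +1
Racah Σ t=0..0: t=0:+1/2 = 1/2
⇒ 3j(1 1 2; 1 0 -1)² = 1/10, sgn -1
4πI² = N·(3j₀)²·(3jₘ)² = 3/5
I = -1·√(0.6/4π) = -0.21850969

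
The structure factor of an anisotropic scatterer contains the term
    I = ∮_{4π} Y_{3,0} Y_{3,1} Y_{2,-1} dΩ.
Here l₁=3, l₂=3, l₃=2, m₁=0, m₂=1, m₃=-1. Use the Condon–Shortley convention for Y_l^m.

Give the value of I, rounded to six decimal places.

-0.059471

m-sum 0 ✓  L=8 even ✓  0≤2≤6 ✓
Π(2lᵢ+1) = 7×7×5 = 245
triangle coeff Δ(3,3,2) = 1/3780
Σ_t [1,3]: t=1:−1/24 t=2:+1/4 t=3:−1/24 = 1/6
(3j)²=4/105 [(3 3 2; 0 0 0)], sign=+1
Σ_t [2,3]: t=2:+1/8 t=3:−1/12 = 1/24
(3j)²=1/210 [(3 3 2; 0 1 -1)], sign=-1
⇒ 4πI² = 2/45
I = (-1)√(2/45/(4π)) = -0.05947080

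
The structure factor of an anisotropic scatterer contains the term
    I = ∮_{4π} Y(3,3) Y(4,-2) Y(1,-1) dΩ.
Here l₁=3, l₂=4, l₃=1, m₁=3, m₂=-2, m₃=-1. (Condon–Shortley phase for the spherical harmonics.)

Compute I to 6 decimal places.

0.061558

Checks pass: Σm=0; 8 even; l₃=1∈[1,7].
(2·3+1)(2·4+1)(2·1+1) = 189
Δ: 6! 0! 2! / 9! → 1/252
sum: t=3:−1/36 = -1/36
3j²(3 4 1; 0 0 0) = Δ·Π!·Σ² = 4/63  (sign +1)
sum: t=0:+1/1440 = 1/1440
3j²(3 4 1; 3 -2 -1) = Δ·Π!·Σ² = 1/252  (sign +1)
combine: 4πI² = 189·4/63·1/252 = 1/21
take √, sign +1: I = 0.06155813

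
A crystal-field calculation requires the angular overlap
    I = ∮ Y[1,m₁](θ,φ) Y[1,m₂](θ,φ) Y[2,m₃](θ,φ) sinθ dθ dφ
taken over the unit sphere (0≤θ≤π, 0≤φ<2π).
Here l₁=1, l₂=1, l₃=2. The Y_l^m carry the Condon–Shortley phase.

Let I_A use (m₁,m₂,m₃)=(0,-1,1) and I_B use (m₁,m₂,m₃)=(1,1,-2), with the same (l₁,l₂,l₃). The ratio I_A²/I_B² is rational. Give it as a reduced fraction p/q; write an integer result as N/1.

Shared (l₁,l₂,l₃)=(1,1,2): N and (l;000)² cancel in I_A²/I_B².
A: Δ = 0!·2!·2!/5! = 1/30; Racah Σ t=0..0: t=0:+1/2 = 1/2; ⇒ 3j(1 1 2; 0 -1 1)² = 1/10, sgn -1
B: Δ = 0!·2!·2!/5! = 1/30; Racah Σ t=0..0: t=0:+1/4 = 1/4; ⇒ 3j(1 1 2; 1 1 -2)² = 1/5, sgn +1
I_A²/I_B² = (1/10)/(1/5) = 1/2

1/2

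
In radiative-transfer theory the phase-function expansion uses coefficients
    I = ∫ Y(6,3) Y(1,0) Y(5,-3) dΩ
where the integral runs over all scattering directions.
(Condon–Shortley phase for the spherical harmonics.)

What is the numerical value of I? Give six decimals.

m-sum 0 ✓  L=12 even ✓  5≤5≤7 ✓
Π(2lᵢ+1) = 13×3×11 = 429
triangle coeff Δ(6,1,5) = 1/858
Σ_t [1,1]: t=1:−1/14400 = -1/14400
(3j)²=6/143 [(6 1 5; 0 0 0)], sign=+1
Σ_t [1,1]: t=1:−1/80640 = -1/80640
(3j)²=9/286 [(6 1 5; 3 0 -3)], sign=-1
⇒ 4πI² = 81/143
I = (-1)√(81/143/(4π)) = -0.21230956

-0.212310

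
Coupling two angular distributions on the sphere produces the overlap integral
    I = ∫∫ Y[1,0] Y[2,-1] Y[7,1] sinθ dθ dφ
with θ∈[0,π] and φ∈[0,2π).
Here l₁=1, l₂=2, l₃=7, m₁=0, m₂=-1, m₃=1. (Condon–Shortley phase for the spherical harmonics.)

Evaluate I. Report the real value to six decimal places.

0.000000

l₃=7 ∉ [1,3] — triangle fails ⇒ I = 0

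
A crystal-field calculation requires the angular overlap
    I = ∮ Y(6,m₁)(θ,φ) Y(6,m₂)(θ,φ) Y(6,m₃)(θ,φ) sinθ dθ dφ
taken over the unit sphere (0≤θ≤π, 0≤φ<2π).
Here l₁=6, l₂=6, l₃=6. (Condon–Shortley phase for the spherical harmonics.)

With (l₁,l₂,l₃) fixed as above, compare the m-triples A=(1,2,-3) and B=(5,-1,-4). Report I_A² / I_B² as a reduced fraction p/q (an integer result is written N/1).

Same 6,6,6: normalisation and zero-m 3j drop out of the ratio.
A: Δ: 6! 6! 6! / 19! → 1/325909584; sum: t=2:+1/1244160 t=3:−1/207360 t=4:+1/276480 t=5:−1/3110400 = -1/1382400; 3j²(6 6 6; 1 2 -3) = Δ·Π!·Σ² = 189/92378  (sign +1)
B: Δ: 6! 6! 6! / 19! → 1/325909584; sum: t=0:+1/10368000 t=1:−1/4147200 = -1/6912000; 3j²(6 6 6; 5 -1 -4) = Δ·Π!·Σ² = 189/16796  (sign -1)
I_A²/I_B² = (189/92378)/(189/16796) = 2/11

2/11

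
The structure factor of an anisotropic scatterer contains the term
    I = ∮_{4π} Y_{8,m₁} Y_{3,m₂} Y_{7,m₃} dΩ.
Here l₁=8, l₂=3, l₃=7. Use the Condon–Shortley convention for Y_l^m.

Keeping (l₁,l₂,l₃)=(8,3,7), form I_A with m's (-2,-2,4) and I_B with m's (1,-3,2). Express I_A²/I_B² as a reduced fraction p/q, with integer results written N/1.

15895/13608

Same 8,3,7: normalisation and zero-m 3j drop out of the ratio.
A: Δ: 4! 12! 2! / 19! → 1/5290740; sum: t=0:+1/174182400 t=1:−1/26127360 = -17/522547200; 3j²(8 3 7; -2 -2 4) = Δ·Π!·Σ² = 935/62244  (sign +1)
B: Δ: 4! 12! 2! / 19! → 1/5290740; sum: t=0:+1/29030400 = 1/29030400; 3j²(8 3 7; 1 -3 2) = Δ·Π!·Σ² = 54/4199  (sign -1)
I_A²/I_B² = (935/62244)/(54/4199) = 15895/13608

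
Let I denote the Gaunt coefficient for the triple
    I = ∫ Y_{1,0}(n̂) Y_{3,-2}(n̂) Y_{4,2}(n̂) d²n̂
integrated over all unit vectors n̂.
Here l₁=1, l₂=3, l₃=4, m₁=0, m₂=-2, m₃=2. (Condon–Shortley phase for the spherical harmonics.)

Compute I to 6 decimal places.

Checks pass: Σm=0; 8 even; l₃=4∈[2,4].
(2·1+1)(2·3+1)(2·4+1) = 189
Δ: 0! 2! 6! / 9! → 1/252
sum: t=0:+1/36 = 1/36
3j²(1 3 4; 0 0 0) = Δ·Π!·Σ² = 4/63  (sign +1)
sum: t=0:+1/120 = 1/120
3j²(1 3 4; 0 -2 2) = Δ·Π!·Σ² = 1/21  (sign +1)
combine: 4πI² = 189·4/63·1/21 = 4/7
take √, sign +1: I = 0.21324362

0.213244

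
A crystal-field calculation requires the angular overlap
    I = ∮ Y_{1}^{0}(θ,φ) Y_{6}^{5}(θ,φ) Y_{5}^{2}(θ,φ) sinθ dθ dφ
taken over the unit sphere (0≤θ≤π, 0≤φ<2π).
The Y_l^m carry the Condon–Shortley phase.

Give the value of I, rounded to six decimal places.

0 + 5 + 2 = 7 ≠ 0: azimuthal integral kills it; I = 0

0.000000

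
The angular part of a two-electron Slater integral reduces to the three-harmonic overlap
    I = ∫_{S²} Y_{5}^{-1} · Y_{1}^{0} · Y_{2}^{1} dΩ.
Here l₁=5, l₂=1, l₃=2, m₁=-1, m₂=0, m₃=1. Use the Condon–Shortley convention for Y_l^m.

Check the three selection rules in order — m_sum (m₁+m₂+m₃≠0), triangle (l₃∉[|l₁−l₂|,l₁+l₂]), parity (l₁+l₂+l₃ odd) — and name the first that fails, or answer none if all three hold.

m₁+m₂+m₃ = -1 + 0 + 1 = 0  ✓
triangle: |5−1|=4 ≤ l₃=2 ≤ 5+1=6  ✗
parity: l₁+l₂+l₃ = 8 is even

triangle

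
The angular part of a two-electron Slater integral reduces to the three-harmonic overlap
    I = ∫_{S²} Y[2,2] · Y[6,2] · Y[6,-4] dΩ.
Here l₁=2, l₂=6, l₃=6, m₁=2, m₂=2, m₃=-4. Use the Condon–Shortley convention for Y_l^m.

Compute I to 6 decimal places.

m-sum 0 ✓  L=14 even ✓  4≤6≤8 ✓
Π(2lᵢ+1) = 5×13×13 = 845
triangle coeff Δ(2,6,6) = 1/90090
Σ_t [0,2]: t=0:+1/69120 t=1:−1/14400 t=2:+1/69120 = -7/172800
(3j)²=14/715 [(2 6 6; 0 0 0)], sign=-1
Σ_t [0,0]: t=0:+1/322560 = 1/322560
(3j)²=18/1001 [(2 6 6; 2 2 -4)], sign=+1
⇒ 4πI² = 36/121
I = (-1)√(36/121/(4π)) = -0.15386989

-0.153870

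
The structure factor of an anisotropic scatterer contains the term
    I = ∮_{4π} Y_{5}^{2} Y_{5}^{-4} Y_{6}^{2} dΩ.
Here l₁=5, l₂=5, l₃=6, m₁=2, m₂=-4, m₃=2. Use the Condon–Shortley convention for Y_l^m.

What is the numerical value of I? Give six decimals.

Checks pass: Σm=0; 16 even; l₃=6∈[0,10].
(2·5+1)(2·5+1)(2·6+1) = 1573
Δ: 4! 6! 6! / 17! → 1/28588560
sum: t=0:+1/345600 t=1:−1/13824 t=2:+1/5184 t=3:−1/13824 t=4:+1/345600 = 7/129600
3j²(5 5 6; 0 0 0) = Δ·Π!·Σ² = 80/7293  (sign +1)
sum: t=0:+1/103680 t=1:−1/207360 = 1/207360
3j²(5 5 6; 2 -4 2) = Δ·Π!·Σ² = 21/2431  (sign +1)
combine: 4πI² = 1573·80/7293·21/2431 = 560/3757
take √, sign +1: I = 0.10891018

0.108910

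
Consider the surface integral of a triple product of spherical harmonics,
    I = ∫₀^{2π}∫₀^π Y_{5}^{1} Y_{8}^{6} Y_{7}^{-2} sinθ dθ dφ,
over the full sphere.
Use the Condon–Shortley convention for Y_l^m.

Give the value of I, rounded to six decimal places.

Σmᵢ = 5 ≠ 0, so the φ-integral vanishes; I = 0

0.000000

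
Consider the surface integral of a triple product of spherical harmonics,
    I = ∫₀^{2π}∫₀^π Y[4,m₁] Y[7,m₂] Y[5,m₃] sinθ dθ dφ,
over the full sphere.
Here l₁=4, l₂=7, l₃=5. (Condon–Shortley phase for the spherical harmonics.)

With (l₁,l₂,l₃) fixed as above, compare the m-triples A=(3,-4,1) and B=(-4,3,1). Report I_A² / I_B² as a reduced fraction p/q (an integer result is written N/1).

l's match ⇒ only the (l;m) 3-j factors differ between A and B.
A: triangle coeff Δ(4,7,5) = 1/6126120; Σ_t [0,1]: t=0:+1/518400 t=1:−1/345600 = -1/1036800; (3j)²=7/2210 [(4 7 5; 3 -4 1)], sign=-1
B: triangle coeff Δ(4,7,5) = 1/6126120; Σ_t [6,6]: t=6:+1/829440 = 1/829440; (3j)²=35/2431 [(4 7 5; -4 3 1)], sign=+1
I_A²/I_B² = (7/2210)/(35/2431) = 11/50

11/50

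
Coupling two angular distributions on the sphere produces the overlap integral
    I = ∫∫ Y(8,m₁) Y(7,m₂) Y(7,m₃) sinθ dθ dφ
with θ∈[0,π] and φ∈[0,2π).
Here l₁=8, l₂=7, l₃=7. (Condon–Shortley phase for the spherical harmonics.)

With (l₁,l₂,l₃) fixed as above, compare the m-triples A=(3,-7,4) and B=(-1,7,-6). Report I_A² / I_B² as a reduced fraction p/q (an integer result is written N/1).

385/78

l's match ⇒ only the (l;m) 3-j factors differ between A and B.
A: triangle coeff Δ(8,7,7) = 1/22086194130; Σ_t [0,0]: t=0:+1/20901888000 = 1/20901888000; (3j)²=77/7429 [(8 7 7; 3 -7 4)], sign=-1
B: triangle coeff Δ(8,7,7) = 1/22086194130; Σ_t [8,8]: t=8:+1/146313216000 = 1/146313216000; (3j)²=78/37145 [(8 7 7; -1 7 -6)], sign=-1
I_A²/I_B² = (77/7429)/(78/37145) = 385/78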